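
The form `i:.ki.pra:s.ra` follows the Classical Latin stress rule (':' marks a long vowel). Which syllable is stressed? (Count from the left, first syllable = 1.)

Classical Latin: stress the penult if heavy (long vowel or closed), else the antepenult.
Weights: 2 ki L, 3 pra:s H, 4 ra L.
The penult (syllable 3, pra:s) is heavy, so it takes stress.
Stress on syllable 3: i:.ki.ˈpra:s.ra.

3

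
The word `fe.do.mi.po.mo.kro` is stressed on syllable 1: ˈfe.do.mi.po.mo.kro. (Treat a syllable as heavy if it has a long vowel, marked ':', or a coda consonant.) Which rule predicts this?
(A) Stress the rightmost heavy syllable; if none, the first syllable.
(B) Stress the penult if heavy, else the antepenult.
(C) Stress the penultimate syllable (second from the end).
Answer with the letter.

Rule A → syllable 1 ✓.
Rule B → syllable 4 (observed: 1).
Rule C → syllable 5 (observed: 1).

A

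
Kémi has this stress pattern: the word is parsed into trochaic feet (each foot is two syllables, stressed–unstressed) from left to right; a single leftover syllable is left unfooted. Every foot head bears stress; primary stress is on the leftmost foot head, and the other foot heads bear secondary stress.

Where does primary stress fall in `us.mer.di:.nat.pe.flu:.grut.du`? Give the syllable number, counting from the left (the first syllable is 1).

Parse left to right into trochaic (ˈσσ) feet: (ˈus.mer) (ˈdi:.nat) (ˈpe.flu:) (ˈgrut.du).
Foot heads (stressed positions): 1, 3, 5, 7.
End Rule Leftmost: primary stress on the leftmost head = syllable 1.
Primary stress: syllable 1 → ˈus.mer.di:.nat.pe.flu:.grut.du.

1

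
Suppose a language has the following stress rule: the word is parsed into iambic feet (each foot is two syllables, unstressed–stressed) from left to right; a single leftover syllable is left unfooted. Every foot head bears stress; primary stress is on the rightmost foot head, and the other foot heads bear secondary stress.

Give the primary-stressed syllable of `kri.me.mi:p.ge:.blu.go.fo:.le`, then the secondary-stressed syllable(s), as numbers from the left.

primary 8, secondary 2, 4, 6

Parse left to right into iambic (σˈσ) feet: (kri.ˈme) (mi:p.ˈge:) (blu.ˈgo) (fo:.ˈle).
Foot heads (stressed positions): 2, 4, 6, 8.
End Rule Rightmost: primary stress on the rightmost head = syllable 8.
Secondary stress on 2, 4, 6: kri.ˌme.mi:p.ˌge:.blu.ˌgo.fo:.ˈle.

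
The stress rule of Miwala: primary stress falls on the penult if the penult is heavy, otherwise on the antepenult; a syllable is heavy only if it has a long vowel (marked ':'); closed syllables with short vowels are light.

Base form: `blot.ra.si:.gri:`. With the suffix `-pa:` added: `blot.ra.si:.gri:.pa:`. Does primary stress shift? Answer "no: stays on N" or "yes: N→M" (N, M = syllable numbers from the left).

Base `blot.ra.si:.gri:` (4 syllables):
  Weights: 2 ra L, 3 si: H, 4 gri: H.
  The penult (syllable 3, si:) is heavy, so it takes stress.
  → primary stress on syllable 3.
Suffixed `blot.ra.si:.gri:.pa:` (5 syllables):
  Weights: 3 si: H, 4 gri: H, 5 pa: H.
  The penult (syllable 4, gri:) is heavy, so it takes stress.
  → primary stress on syllable 4.

yes: 3→4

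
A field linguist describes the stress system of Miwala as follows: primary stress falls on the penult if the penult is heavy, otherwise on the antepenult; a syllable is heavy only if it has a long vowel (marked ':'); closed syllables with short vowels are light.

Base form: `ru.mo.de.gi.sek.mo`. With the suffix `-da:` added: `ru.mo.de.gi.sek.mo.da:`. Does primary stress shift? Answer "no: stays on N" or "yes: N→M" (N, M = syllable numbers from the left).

yes: 4→5

Base `ru.mo.de.gi.sek.mo` (6 syllables):
  Weights: 4 gi L, 5 sek L, 6 mo L.
  The penult (syllable 5, sek) is light, so stress falls on the antepenult (syllable 4, gi).
  → primary stress on syllable 4.
Suffixed `ru.mo.de.gi.sek.mo.da:` (7 syllables):
  Weights: 5 sek L, 6 mo L, 7 da: H.
  The penult (syllable 6, mo) is light, so stress falls on the antepenult (syllable 5, sek).
  → primary stress on syllable 5.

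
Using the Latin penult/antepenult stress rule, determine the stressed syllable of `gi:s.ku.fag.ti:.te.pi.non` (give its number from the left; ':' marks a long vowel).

5

Classical Latin: stress the penult if heavy (long vowel or closed), else the antepenult.
Weights: 5 te L, 6 pi L, 7 non H.
The penult (syllable 6, pi) is light, so stress falls on the antepenult (syllable 5, te).
Stress on syllable 5: gi:s.ku.fag.ti:.ˈte.pi.non.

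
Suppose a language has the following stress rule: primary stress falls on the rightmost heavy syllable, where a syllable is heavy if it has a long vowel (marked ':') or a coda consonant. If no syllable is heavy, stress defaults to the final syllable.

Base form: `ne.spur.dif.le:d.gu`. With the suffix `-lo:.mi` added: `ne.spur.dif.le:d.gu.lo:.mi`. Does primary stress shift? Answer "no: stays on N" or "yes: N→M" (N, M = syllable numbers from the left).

yes: 4→6

Base `ne.spur.dif.le:d.gu` (5 syllables):
  Weights: 1 ne L, 2 spur H, 3 dif H, 4 le:d H, 5 gu L.
  Heavy syllables in the domain: 2, 3, 4. The rightmost is syllable 4 (le:d).
  → primary stress on syllable 4.
Suffixed `ne.spur.dif.le:d.gu.lo:.mi` (7 syllables):
  Weights: 1 ne L, 2 spur H, 3 dif H, 4 le:d H, 5 gu L, 6 lo: H, 7 mi L.
  Heavy syllables in the domain: 2, 3, 4, 6. The rightmost is syllable 6 (lo:).
  → primary stress on syllable 6.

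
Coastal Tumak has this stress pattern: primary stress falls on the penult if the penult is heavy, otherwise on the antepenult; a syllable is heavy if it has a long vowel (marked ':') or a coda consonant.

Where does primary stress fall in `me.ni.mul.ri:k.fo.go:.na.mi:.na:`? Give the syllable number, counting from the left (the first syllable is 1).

Weights: 7 na L, 8 mi: H, 9 na: H.
The penult (syllable 8, mi:) is heavy, so it takes stress.
Primary stress: syllable 8 → me.ni.mul.ri:k.fo.go:.na.ˈmi:.na:.

8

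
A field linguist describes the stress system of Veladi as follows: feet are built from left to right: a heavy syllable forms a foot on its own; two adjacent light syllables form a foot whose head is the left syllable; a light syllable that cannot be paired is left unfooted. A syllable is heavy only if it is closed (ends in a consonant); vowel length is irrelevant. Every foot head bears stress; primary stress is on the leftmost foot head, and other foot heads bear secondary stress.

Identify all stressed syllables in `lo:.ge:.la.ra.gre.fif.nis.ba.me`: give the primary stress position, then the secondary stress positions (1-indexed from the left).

Weights: 1 lo: L, 2 ge: L, 3 la L, 4 ra L, 5 gre L, 6 fif H, 7 nis H, 8 ba L, 9 me L.
Parse left to right (heavy = foot alone; LL = one foot; stranded L unfooted): (ˈlo:.ge:) (ˈla.ra) gre (ˈfif) (ˈnis) (ˈba.me).
Foot heads: 1, 3, 6, 7, 8.
Primary stress on the leftmost head = syllable 1.
Secondary stress on 3, 6, 7, 8: ˈlo:.ge:.ˌla.ra.gre.ˌfif.ˌnis.ˌba.me.

primary 1, secondary 3, 6, 7, 8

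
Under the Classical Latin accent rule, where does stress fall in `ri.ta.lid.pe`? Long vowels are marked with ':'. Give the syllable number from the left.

3

Classical Latin: stress the penult if heavy (long vowel or closed), else the antepenult.
Weights: 2 ta L, 3 lid H, 4 pe L.
The penult (syllable 3, lid) is heavy, so it takes stress.
Stress on syllable 3: ri.ta.ˈlid.pe.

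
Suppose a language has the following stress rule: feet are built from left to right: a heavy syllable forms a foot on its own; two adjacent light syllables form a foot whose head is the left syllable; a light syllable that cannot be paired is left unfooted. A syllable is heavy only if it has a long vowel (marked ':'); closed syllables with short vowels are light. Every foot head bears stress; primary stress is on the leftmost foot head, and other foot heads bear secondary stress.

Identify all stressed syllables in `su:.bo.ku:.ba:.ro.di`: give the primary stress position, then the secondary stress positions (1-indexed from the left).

Weights: 1 su: H, 2 bo L, 3 ku: H, 4 ba: H, 5 ro L, 6 di L.
Parse left to right (heavy = foot alone; LL = one foot; stranded L unfooted): (ˈsu:) bo (ˈku:) (ˈba:) (ˈro.di).
Foot heads: 1, 3, 4, 5.
Primary stress on the leftmost head = syllable 1.
Secondary stress on 3, 4, 5: ˈsu:.bo.ˌku:.ˌba:.ˌro.di.

primary 1, secondary 3, 4, 5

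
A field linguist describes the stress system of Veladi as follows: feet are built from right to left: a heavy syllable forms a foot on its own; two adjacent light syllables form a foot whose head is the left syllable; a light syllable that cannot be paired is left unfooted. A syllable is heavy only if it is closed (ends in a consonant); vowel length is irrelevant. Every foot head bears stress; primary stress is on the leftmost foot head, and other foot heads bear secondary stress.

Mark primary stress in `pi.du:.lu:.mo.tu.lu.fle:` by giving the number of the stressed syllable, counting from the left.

2

Weights: 1 pi L, 2 du: L, 3 lu: L, 4 mo L, 5 tu L, 6 lu L, 7 fle: L.
Parse right to left (heavy = foot alone; LL = one foot; stranded L unfooted): pi (ˈdu:.lu:) (ˈmo.tu) (ˈlu.fle:).
Foot heads: 2, 4, 6.
Primary stress on the leftmost head = syllable 2.
Primary stress: syllable 2 → pi.ˈdu:.lu:.mo.tu.lu.fle:.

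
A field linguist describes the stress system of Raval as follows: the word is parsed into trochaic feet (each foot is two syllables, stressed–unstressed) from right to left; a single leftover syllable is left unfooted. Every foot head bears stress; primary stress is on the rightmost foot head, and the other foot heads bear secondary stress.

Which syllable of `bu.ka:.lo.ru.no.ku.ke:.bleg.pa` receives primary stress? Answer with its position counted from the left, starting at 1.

Parse right to left into trochaic (ˈσσ) feet: bu (ˈka:.lo) (ˈru.no) (ˈku.ke:) (ˈbleg.pa). Syllable 1 is left unfooted.
Foot heads (stressed positions): 2, 4, 6, 8.
End Rule Rightmost: primary stress on the rightmost head = syllable 8.
Primary stress: syllable 8 → bu.ka:.lo.ru.no.ku.ke:.ˈbleg.pa.

8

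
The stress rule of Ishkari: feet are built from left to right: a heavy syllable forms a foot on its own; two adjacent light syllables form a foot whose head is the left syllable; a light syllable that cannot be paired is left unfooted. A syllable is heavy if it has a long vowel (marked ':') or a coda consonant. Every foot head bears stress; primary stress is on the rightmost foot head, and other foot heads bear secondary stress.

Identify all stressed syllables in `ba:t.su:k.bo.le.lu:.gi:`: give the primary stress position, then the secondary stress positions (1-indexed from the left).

Weights: 1 ba:t H, 2 su:k H, 3 bo L, 4 le L, 5 lu: H, 6 gi: H.
Parse left to right (heavy = foot alone; LL = one foot; stranded L unfooted): (ˈba:t) (ˈsu:k) (ˈbo.le) (ˈlu:) (ˈgi:).
Foot heads: 1, 2, 3, 5, 6.
Primary stress on the rightmost head = syllable 6.
Secondary stress on 1, 2, 3, 5: ˌba:t.ˌsu:k.ˌbo.le.ˌlu:.ˈgi:.

primary 6, secondary 1, 2, 3, 5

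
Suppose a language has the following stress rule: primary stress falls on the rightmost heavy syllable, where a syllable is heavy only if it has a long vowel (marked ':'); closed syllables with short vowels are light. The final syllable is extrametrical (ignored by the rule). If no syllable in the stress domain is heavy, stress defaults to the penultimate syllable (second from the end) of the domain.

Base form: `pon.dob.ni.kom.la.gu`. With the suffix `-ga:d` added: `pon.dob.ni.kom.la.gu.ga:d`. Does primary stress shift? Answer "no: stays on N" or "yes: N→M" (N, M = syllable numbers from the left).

Base `pon.dob.ni.kom.la.gu` (6 syllables):
  The final syllable (6, gu) is extrametrical; the stress domain is syllables 1–5.
  Weights: 1 pon L, 2 dob L, 3 ni L, 4 kom L, 5 la L.
  No heavy syllable in the domain; default to the penultimate syllable (second from the end) of the domain = syllable 4.
  → primary stress on syllable 4.
Suffixed `pon.dob.ni.kom.la.gu.ga:d` (7 syllables):
  The final syllable (7, ga:d) is extrametrical; the stress domain is syllables 1–6.
  Weights: 1 pon L, 2 dob L, 3 ni L, 4 kom L, 5 la L, 6 gu L.
  No heavy syllable in the domain; default to the penultimate syllable (second from the end) of the domain = syllable 5.
  → primary stress on syllable 5.

yes: 4→5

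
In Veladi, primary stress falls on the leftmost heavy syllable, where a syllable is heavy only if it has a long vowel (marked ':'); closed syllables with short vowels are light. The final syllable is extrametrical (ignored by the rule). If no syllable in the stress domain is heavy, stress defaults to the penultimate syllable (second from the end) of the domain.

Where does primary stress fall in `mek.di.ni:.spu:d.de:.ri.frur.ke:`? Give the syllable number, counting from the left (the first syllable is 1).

3

The final syllable (8, ke:) is extrametrical; the stress domain is syllables 1–7.
Weights: 1 mek L, 2 di L, 3 ni: H, 4 spu:d H, 5 de: H, 6 ri L, 7 frur L.
Heavy syllables in the domain: 3, 4, 5. The leftmost is syllable 3 (ni:).
Primary stress: syllable 3 → mek.di.ˈni:.spu:d.de:.ri.frur.ke:.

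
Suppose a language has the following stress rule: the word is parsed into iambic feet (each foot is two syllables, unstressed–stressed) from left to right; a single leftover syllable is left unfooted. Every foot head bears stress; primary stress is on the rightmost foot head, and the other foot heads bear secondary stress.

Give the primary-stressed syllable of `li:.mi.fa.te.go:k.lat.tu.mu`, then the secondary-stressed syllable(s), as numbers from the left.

Parse left to right into iambic (σˈσ) feet: (li:.ˈmi) (fa.ˈte) (go:k.ˈlat) (tu.ˈmu).
Foot heads (stressed positions): 2, 4, 6, 8.
End Rule Rightmost: primary stress on the rightmost head = syllable 8.
Secondary stress on 2, 4, 6: li:.ˌmi.fa.ˌte.go:k.ˌlat.tu.ˈmu.

primary 8, secondary 2, 4, 6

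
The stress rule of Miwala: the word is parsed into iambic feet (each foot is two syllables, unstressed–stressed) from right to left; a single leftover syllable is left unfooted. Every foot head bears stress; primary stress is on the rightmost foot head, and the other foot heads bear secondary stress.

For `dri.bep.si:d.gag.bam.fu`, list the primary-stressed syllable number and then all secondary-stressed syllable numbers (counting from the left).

Parse right to left into iambic (σˈσ) feet: (dri.ˈbep) (si:d.ˈgag) (bam.ˈfu).
Foot heads (stressed positions): 2, 4, 6.
End Rule Rightmost: primary stress on the rightmost head = syllable 6.
Secondary stress on 2, 4: dri.ˌbep.si:d.ˌgag.bam.ˈfu.

primary 6, secondary 2, 4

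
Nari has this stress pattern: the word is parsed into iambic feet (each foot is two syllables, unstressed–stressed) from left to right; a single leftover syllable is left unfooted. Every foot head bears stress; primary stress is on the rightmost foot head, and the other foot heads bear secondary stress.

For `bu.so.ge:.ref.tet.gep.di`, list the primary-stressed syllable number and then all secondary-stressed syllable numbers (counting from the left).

primary 6, secondary 2, 4

Parse left to right into iambic (σˈσ) feet: (bu.ˈso) (ge:.ˈref) (tet.ˈgep) di. Syllable 7 is left unfooted.
Foot heads (stressed positions): 2, 4, 6.
End Rule Rightmost: primary stress on the rightmost head = syllable 6.
Secondary stress on 2, 4: bu.ˌso.ge:.ˌref.tet.ˈgep.di.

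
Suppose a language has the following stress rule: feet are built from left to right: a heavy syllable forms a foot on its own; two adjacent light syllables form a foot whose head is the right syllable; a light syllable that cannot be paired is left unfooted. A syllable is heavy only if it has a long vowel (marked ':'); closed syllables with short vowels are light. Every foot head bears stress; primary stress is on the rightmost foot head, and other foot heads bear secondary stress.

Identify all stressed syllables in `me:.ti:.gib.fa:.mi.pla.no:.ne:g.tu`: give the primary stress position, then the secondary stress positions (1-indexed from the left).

primary 8, secondary 1, 2, 4, 6, 7

Weights: 1 me: H, 2 ti: H, 3 gib L, 4 fa: H, 5 mi L, 6 pla L, 7 no: H, 8 ne:g H, 9 tu L.
Parse left to right (heavy = foot alone; LL = one foot; stranded L unfooted): (ˈme:) (ˈti:) gib (ˈfa:) (mi.ˈpla) (ˈno:) (ˈne:g) tu.
Foot heads: 1, 2, 4, 6, 7, 8.
Primary stress on the rightmost head = syllable 8.
Secondary stress on 1, 2, 4, 6, 7: ˌme:.ˌti:.gib.ˌfa:.mi.ˌpla.ˌno:.ˈne:g.tu.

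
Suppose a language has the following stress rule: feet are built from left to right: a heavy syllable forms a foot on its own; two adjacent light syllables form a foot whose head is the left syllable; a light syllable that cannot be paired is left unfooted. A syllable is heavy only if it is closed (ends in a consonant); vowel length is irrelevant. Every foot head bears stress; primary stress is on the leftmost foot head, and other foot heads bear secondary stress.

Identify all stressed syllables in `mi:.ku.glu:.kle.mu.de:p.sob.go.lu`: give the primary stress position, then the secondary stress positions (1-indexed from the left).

Weights: 1 mi: L, 2 ku L, 3 glu: L, 4 kle L, 5 mu L, 6 de:p H, 7 sob H, 8 go L, 9 lu L.
Parse left to right (heavy = foot alone; LL = one foot; stranded L unfooted): (ˈmi:.ku) (ˈglu:.kle) mu (ˈde:p) (ˈsob) (ˈgo.lu).
Foot heads: 1, 3, 6, 7, 8.
Primary stress on the leftmost head = syllable 1.
Secondary stress on 3, 6, 7, 8: ˈmi:.ku.ˌglu:.kle.mu.ˌde:p.ˌsob.ˌgo.lu.

primary 1, secondary 3, 6, 7, 8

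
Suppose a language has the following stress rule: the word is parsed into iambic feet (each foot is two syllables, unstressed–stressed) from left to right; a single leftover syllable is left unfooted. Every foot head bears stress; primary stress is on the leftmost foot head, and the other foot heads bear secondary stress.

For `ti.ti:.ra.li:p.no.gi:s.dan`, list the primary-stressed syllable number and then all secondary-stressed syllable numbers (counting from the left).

Parse left to right into iambic (σˈσ) feet: (ti.ˈti:) (ra.ˈli:p) (no.ˈgi:s) dan. Syllable 7 is left unfooted.
Foot heads (stressed positions): 2, 4, 6.
End Rule Leftmost: primary stress on the leftmost head = syllable 2.
Secondary stress on 4, 6: ti.ˈti:.ra.ˌli:p.no.ˌgi:s.dan.

primary 2, secondary 4, 6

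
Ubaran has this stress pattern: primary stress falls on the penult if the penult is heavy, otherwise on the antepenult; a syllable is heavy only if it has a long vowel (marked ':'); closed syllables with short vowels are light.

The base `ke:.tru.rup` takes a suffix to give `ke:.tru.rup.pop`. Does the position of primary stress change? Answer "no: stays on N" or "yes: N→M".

yes: 1→2

Base `ke:.tru.rup` (3 syllables):
  Weights: 1 ke: H, 2 tru L, 3 rup L.
  The penult (syllable 2, tru) is light, so stress falls on the antepenult (syllable 1, ke:).
  → primary stress on syllable 1.
Suffixed `ke:.tru.rup.pop` (4 syllables):
  Weights: 2 tru L, 3 rup L, 4 pop L.
  The penult (syllable 3, rup) is light, so stress falls on the antepenult (syllable 2, tru).
  → primary stress on syllable 2.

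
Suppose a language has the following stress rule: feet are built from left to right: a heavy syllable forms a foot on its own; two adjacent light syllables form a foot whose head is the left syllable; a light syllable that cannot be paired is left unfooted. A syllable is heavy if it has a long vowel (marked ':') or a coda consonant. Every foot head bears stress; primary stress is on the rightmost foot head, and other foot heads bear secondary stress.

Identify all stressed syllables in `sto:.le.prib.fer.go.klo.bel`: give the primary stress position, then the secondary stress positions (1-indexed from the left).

Weights: 1 sto: H, 2 le L, 3 prib H, 4 fer H, 5 go L, 6 klo L, 7 bel H.
Parse left to right (heavy = foot alone; LL = one foot; stranded L unfooted): (ˈsto:) le (ˈprib) (ˈfer) (ˈgo.klo) (ˈbel).
Foot heads: 1, 3, 4, 5, 7.
Primary stress on the rightmost head = syllable 7.
Secondary stress on 1, 3, 4, 5: ˌsto:.le.ˌprib.ˌfer.ˌgo.klo.ˈbel.

primary 7, secondary 1, 3, 4, 5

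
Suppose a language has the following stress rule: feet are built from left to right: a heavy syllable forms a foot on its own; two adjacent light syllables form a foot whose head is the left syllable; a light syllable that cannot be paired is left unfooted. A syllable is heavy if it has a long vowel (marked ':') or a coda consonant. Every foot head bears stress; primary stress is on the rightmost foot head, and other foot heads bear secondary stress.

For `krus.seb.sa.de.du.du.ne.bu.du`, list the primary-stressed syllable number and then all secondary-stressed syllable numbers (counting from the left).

primary 7, secondary 1, 2, 3, 5

Weights: 1 krus H, 2 seb H, 3 sa L, 4 de L, 5 du L, 6 du L, 7 ne L, 8 bu L, 9 du L.
Parse left to right (heavy = foot alone; LL = one foot; stranded L unfooted): (ˈkrus) (ˈseb) (ˈsa.de) (ˈdu.du) (ˈne.bu) du.
Foot heads: 1, 2, 3, 5, 7.
Primary stress on the rightmost head = syllable 7.
Secondary stress on 1, 2, 3, 5: ˌkrus.ˌseb.ˌsa.de.ˌdu.du.ˈne.bu.du.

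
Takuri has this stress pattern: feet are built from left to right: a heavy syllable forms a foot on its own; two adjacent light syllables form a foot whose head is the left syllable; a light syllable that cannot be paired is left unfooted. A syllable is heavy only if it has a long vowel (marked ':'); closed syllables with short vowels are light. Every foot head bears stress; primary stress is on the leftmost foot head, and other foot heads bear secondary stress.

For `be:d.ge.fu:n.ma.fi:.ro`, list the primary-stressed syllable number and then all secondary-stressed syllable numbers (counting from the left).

primary 1, secondary 3, 5

Weights: 1 be:d H, 2 ge L, 3 fu:n H, 4 ma L, 5 fi: H, 6 ro L.
Parse left to right (heavy = foot alone; LL = one foot; stranded L unfooted): (ˈbe:d) ge (ˈfu:n) ma (ˈfi:) ro.
Foot heads: 1, 3, 5.
Primary stress on the leftmost head = syllable 1.
Secondary stress on 3, 5: ˈbe:d.ge.ˌfu:n.ma.ˌfi:.ro.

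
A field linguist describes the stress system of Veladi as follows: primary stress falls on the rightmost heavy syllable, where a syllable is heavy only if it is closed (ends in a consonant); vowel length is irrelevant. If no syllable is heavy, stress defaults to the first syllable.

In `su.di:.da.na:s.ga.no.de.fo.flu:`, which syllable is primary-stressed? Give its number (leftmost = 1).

Weights: 1 su L, 2 di: L, 3 da L, 4 na:s H, 5 ga L, 6 no L, 7 de L, 8 fo L, 9 flu: L.
Heavy syllables in the domain: 4. The rightmost is syllable 4 (na:s).
Primary stress: syllable 4 → su.di:.da.ˈna:s.ga.no.de.fo.flu:.

4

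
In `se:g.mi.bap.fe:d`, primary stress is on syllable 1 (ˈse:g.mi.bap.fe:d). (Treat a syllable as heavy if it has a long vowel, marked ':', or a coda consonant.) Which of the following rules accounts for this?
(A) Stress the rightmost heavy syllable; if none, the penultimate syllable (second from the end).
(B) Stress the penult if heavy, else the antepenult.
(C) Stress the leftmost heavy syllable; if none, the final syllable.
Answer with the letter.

Rule A → syllable 4 (observed: 1).
Rule B → syllable 3 (observed: 1).
Rule C → syllable 1 ✓.

C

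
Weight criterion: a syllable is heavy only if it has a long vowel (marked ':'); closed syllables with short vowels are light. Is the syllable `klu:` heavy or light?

`klu:`: long vowel, open (no coda). Long vowel → heavy.

heavy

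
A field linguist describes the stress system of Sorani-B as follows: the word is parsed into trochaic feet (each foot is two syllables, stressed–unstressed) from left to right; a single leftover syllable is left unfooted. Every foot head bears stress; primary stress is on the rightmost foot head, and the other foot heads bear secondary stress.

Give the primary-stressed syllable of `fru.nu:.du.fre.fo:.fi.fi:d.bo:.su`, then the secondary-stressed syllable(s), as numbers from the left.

primary 7, secondary 1, 3, 5

Parse left to right into trochaic (ˈσσ) feet: (ˈfru.nu:) (ˈdu.fre) (ˈfo:.fi) (ˈfi:d.bo:) su. Syllable 9 is left unfooted.
Foot heads (stressed positions): 1, 3, 5, 7.
End Rule Rightmost: primary stress on the rightmost head = syllable 7.
Secondary stress on 1, 3, 5: ˌfru.nu:.ˌdu.fre.ˌfo:.fi.ˈfi:d.bo:.su.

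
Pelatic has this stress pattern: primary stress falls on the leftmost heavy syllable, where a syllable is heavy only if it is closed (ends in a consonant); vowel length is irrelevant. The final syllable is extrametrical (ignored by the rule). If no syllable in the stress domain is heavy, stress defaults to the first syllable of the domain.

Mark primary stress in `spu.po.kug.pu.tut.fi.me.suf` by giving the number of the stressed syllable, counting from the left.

The final syllable (8, suf) is extrametrical; the stress domain is syllables 1–7.
Weights: 1 spu L, 2 po L, 3 kug H, 4 pu L, 5 tut H, 6 fi L, 7 me L.
Heavy syllables in the domain: 3, 5. The leftmost is syllable 3 (kug).
Primary stress: syllable 3 → spu.po.ˈkug.pu.tut.fi.me.suf.

3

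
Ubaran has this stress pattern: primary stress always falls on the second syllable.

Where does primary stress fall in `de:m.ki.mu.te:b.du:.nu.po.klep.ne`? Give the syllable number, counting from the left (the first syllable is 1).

The word has 9 syllables; the second syllable is syllable 2 (ki).
Primary stress: syllable 2 → de:m.ˈki.mu.te:b.du:.nu.po.klep.ne.

2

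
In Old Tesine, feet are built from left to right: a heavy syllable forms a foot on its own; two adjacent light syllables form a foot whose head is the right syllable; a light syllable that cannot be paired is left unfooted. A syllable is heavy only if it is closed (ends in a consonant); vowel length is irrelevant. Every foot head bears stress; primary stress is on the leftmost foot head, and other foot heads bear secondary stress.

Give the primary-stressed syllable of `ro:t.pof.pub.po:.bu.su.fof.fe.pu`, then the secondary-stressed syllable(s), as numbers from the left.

primary 1, secondary 2, 3, 5, 7, 9

Weights: 1 ro:t H, 2 pof H, 3 pub H, 4 po: L, 5 bu L, 6 su L, 7 fof H, 8 fe L, 9 pu L.
Parse left to right (heavy = foot alone; LL = one foot; stranded L unfooted): (ˈro:t) (ˈpof) (ˈpub) (po:.ˈbu) su (ˈfof) (fe.ˈpu).
Foot heads: 1, 2, 3, 5, 7, 9.
Primary stress on the leftmost head = syllable 1.
Secondary stress on 2, 3, 5, 7, 9: ˈro:t.ˌpof.ˌpub.po:.ˌbu.su.ˌfof.fe.ˌpu.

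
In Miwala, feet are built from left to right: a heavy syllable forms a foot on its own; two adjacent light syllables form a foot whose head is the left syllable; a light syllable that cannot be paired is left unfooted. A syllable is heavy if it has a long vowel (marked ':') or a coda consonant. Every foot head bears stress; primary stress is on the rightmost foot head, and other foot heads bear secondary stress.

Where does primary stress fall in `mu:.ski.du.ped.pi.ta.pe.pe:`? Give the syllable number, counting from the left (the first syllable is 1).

Weights: 1 mu: H, 2 ski L, 3 du L, 4 ped H, 5 pi L, 6 ta L, 7 pe L, 8 pe: H.
Parse left to right (heavy = foot alone; LL = one foot; stranded L unfooted): (ˈmu:) (ˈski.du) (ˈped) (ˈpi.ta) pe (ˈpe:).
Foot heads: 1, 2, 4, 5, 8.
Primary stress on the rightmost head = syllable 8.
Primary stress: syllable 8 → mu:.ski.du.ped.pi.ta.pe.ˈpe:.

8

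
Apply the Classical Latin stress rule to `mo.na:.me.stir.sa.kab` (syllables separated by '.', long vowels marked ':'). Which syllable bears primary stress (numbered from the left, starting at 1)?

Classical Latin: stress the penult if heavy (long vowel or closed), else the antepenult.
Weights: 4 stir H, 5 sa L, 6 kab H.
The penult (syllable 5, sa) is light, so stress falls on the antepenult (syllable 4, stir).
Stress on syllable 4: mo.na:.me.ˈstir.sa.kab.

4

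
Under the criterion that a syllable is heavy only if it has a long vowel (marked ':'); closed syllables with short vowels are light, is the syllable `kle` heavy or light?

`kle`: short vowel, open (no coda). Short vowel → light.

light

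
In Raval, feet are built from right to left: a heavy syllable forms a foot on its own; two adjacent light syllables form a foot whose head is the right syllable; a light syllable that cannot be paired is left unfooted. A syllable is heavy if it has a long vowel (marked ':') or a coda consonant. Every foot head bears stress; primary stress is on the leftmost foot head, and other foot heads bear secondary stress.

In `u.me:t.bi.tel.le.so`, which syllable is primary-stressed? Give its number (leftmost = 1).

2

Weights: 1 u L, 2 me:t H, 3 bi L, 4 tel H, 5 le L, 6 so L.
Parse right to left (heavy = foot alone; LL = one foot; stranded L unfooted): u (ˈme:t) bi (ˈtel) (le.ˈso).
Foot heads: 2, 4, 6.
Primary stress on the leftmost head = syllable 2.
Primary stress: syllable 2 → u.ˈme:t.bi.tel.le.so.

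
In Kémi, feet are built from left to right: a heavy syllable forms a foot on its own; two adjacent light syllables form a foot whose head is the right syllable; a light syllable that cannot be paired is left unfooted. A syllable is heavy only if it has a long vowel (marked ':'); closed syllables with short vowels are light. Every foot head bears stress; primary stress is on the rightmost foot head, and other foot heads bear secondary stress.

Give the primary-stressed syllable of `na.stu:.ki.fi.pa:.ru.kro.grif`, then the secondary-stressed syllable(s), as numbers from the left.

primary 7, secondary 2, 4, 5

Weights: 1 na L, 2 stu: H, 3 ki L, 4 fi L, 5 pa: H, 6 ru L, 7 kro L, 8 grif L.
Parse left to right (heavy = foot alone; LL = one foot; stranded L unfooted): na (ˈstu:) (ki.ˈfi) (ˈpa:) (ru.ˈkro) grif.
Foot heads: 2, 4, 5, 7.
Primary stress on the rightmost head = syllable 7.
Secondary stress on 2, 4, 5: na.ˌstu:.ki.ˌfi.ˌpa:.ru.ˈkro.grif.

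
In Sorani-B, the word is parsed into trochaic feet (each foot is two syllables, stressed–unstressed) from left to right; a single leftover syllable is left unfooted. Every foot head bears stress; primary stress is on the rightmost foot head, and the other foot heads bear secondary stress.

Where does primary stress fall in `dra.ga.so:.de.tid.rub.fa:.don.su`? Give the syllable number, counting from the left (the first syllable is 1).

Parse left to right into trochaic (ˈσσ) feet: (ˈdra.ga) (ˈso:.de) (ˈtid.rub) (ˈfa:.don) su. Syllable 9 is left unfooted.
Foot heads (stressed positions): 1, 3, 5, 7.
End Rule Rightmost: primary stress on the rightmost head = syllable 7.
Primary stress: syllable 7 → dra.ga.so:.de.tid.rub.ˈfa:.don.su.

7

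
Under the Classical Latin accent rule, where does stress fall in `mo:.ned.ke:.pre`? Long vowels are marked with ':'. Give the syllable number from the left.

3

Classical Latin: stress the penult if heavy (long vowel or closed), else the antepenult.
Weights: 2 ned H, 3 ke: H, 4 pre L.
The penult (syllable 3, ke:) is heavy, so it takes stress.
Stress on syllable 3: mo:.ned.ˈke:.pre.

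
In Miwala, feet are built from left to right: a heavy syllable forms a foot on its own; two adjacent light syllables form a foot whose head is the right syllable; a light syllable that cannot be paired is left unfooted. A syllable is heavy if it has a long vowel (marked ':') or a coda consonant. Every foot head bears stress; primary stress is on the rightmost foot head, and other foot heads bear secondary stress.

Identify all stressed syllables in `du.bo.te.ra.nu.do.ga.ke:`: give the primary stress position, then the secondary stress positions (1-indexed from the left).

primary 8, secondary 2, 4, 6

Weights: 1 du L, 2 bo L, 3 te L, 4 ra L, 5 nu L, 6 do L, 7 ga L, 8 ke: H.
Parse left to right (heavy = foot alone; LL = one foot; stranded L unfooted): (du.ˈbo) (te.ˈra) (nu.ˈdo) ga (ˈke:).
Foot heads: 2, 4, 6, 8.
Primary stress on the rightmost head = syllable 8.
Secondary stress on 2, 4, 6: du.ˌbo.te.ˌra.nu.ˌdo.ga.ˈke:.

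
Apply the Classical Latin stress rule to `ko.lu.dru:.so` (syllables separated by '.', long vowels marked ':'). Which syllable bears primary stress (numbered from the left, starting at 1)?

Classical Latin: stress the penult if heavy (long vowel or closed), else the antepenult.
Weights: 2 lu L, 3 dru: H, 4 so L.
The penult (syllable 3, dru:) is heavy, so it takes stress.
Stress on syllable 3: ko.lu.ˈdru:.so.

3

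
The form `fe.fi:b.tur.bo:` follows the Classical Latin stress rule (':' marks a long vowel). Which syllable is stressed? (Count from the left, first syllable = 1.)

3

Classical Latin: stress the penult if heavy (long vowel or closed), else the antepenult.
Weights: 2 fi:b H, 3 tur H, 4 bo: H.
The penult (syllable 3, tur) is heavy, so it takes stress.
Stress on syllable 3: fe.fi:b.ˈtur.bo:.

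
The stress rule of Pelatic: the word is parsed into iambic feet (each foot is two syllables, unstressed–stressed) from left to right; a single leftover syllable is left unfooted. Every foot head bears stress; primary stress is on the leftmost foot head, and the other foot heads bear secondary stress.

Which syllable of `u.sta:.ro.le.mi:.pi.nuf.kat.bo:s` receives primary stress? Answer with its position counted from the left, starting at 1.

2

Parse left to right into iambic (σˈσ) feet: (u.ˈsta:) (ro.ˈle) (mi:.ˈpi) (nuf.ˈkat) bo:s. Syllable 9 is left unfooted.
Foot heads (stressed positions): 2, 4, 6, 8.
End Rule Leftmost: primary stress on the leftmost head = syllable 2.
Primary stress: syllable 2 → u.ˈsta:.ro.le.mi:.pi.nuf.kat.bo:s.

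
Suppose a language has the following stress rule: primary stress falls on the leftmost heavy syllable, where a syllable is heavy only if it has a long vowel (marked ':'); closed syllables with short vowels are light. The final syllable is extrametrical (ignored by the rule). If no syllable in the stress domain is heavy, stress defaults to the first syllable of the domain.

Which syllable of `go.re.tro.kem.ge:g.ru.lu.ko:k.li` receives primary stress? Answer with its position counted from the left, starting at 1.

5

The final syllable (9, li) is extrametrical; the stress domain is syllables 1–8.
Weights: 1 go L, 2 re L, 3 tro L, 4 kem L, 5 ge:g H, 6 ru L, 7 lu L, 8 ko:k H.
Heavy syllables in the domain: 5, 8. The leftmost is syllable 5 (ge:g).
Primary stress: syllable 5 → go.re.tro.kem.ˈge:g.ru.lu.ko:k.li.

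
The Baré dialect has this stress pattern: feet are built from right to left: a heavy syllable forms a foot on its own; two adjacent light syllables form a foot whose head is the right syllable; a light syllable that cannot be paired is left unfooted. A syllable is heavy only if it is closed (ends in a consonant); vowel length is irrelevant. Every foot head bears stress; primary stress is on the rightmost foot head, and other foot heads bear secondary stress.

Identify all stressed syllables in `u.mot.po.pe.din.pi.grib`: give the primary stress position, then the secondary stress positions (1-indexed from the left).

Weights: 1 u L, 2 mot H, 3 po L, 4 pe L, 5 din H, 6 pi L, 7 grib H.
Parse right to left (heavy = foot alone; LL = one foot; stranded L unfooted): u (ˈmot) (po.ˈpe) (ˈdin) pi (ˈgrib).
Foot heads: 2, 4, 5, 7.
Primary stress on the rightmost head = syllable 7.
Secondary stress on 2, 4, 5: u.ˌmot.po.ˌpe.ˌdin.pi.ˈgrib.

primary 7, secondary 2, 4, 5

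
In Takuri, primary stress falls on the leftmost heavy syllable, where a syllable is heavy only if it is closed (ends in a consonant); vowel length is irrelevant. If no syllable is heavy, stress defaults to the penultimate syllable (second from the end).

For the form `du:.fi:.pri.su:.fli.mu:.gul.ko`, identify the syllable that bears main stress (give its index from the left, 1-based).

Weights: 1 du: L, 2 fi: L, 3 pri L, 4 su: L, 5 fli L, 6 mu: L, 7 gul H, 8 ko L.
Heavy syllables in the domain: 7. The leftmost is syllable 7 (gul).
Primary stress: syllable 7 → du:.fi:.pri.su:.fli.mu:.ˈgul.ko.

7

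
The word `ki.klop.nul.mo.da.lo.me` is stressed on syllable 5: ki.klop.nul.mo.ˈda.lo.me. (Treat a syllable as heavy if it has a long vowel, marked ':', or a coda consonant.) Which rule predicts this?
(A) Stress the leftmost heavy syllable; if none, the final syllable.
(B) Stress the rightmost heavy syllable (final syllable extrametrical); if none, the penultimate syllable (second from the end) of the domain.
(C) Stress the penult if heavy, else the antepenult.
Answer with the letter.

Rule A → syllable 2 (observed: 5).
Rule B → syllable 3 (observed: 5).
Rule C → syllable 5 ✓.

C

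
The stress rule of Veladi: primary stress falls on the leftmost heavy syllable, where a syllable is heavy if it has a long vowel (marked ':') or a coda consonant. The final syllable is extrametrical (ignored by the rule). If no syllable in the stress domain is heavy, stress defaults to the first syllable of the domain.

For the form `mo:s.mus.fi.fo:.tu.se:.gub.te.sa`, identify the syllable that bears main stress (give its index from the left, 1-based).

1

The final syllable (9, sa) is extrametrical; the stress domain is syllables 1–8.
Weights: 1 mo:s H, 2 mus H, 3 fi L, 4 fo: H, 5 tu L, 6 se: H, 7 gub H, 8 te L.
Heavy syllables in the domain: 1, 2, 4, 6, 7. The leftmost is syllable 1 (mo:s).
Primary stress: syllable 1 → ˈmo:s.mus.fi.fo:.tu.se:.gub.te.sa.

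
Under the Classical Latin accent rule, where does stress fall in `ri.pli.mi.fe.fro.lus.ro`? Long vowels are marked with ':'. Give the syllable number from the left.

Classical Latin: stress the penult if heavy (long vowel or closed), else the antepenult.
Weights: 5 fro L, 6 lus H, 7 ro L.
The penult (syllable 6, lus) is heavy, so it takes stress.
Stress on syllable 6: ri.pli.mi.fe.fro.ˈlus.ro.

6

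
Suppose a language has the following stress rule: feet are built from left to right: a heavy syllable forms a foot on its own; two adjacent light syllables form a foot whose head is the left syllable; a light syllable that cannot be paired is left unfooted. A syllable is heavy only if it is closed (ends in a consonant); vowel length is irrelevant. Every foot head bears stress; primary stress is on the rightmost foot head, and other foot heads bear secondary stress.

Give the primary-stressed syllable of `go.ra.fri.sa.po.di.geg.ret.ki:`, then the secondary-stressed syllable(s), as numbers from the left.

Weights: 1 go L, 2 ra L, 3 fri L, 4 sa L, 5 po L, 6 di L, 7 geg H, 8 ret H, 9 ki: L.
Parse left to right (heavy = foot alone; LL = one foot; stranded L unfooted): (ˈgo.ra) (ˈfri.sa) (ˈpo.di) (ˈgeg) (ˈret) ki:.
Foot heads: 1, 3, 5, 7, 8.
Primary stress on the rightmost head = syllable 8.
Secondary stress on 1, 3, 5, 7: ˌgo.ra.ˌfri.sa.ˌpo.di.ˌgeg.ˈret.ki:.

primary 8, secondary 1, 3, 5, 7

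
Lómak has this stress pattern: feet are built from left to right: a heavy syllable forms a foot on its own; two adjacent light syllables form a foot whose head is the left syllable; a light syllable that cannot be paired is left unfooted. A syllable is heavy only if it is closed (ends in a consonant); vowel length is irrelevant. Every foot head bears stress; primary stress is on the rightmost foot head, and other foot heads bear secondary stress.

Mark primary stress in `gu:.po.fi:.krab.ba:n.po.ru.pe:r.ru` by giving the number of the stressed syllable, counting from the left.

Weights: 1 gu: L, 2 po L, 3 fi: L, 4 krab H, 5 ba:n H, 6 po L, 7 ru L, 8 pe:r H, 9 ru L.
Parse left to right (heavy = foot alone; LL = one foot; stranded L unfooted): (ˈgu:.po) fi: (ˈkrab) (ˈba:n) (ˈpo.ru) (ˈpe:r) ru.
Foot heads: 1, 4, 5, 6, 8.
Primary stress on the rightmost head = syllable 8.
Primary stress: syllable 8 → gu:.po.fi:.krab.ba:n.po.ru.ˈpe:r.ru.

8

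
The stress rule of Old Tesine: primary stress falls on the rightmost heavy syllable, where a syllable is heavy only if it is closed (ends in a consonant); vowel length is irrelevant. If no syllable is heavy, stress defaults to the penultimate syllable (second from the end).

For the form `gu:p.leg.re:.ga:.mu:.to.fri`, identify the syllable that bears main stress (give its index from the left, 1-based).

2

Weights: 1 gu:p H, 2 leg H, 3 re: L, 4 ga: L, 5 mu: L, 6 to L, 7 fri L.
Heavy syllables in the domain: 1, 2. The rightmost is syllable 2 (leg).
Primary stress: syllable 2 → gu:p.ˈleg.re:.ga:.mu:.to.fri.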